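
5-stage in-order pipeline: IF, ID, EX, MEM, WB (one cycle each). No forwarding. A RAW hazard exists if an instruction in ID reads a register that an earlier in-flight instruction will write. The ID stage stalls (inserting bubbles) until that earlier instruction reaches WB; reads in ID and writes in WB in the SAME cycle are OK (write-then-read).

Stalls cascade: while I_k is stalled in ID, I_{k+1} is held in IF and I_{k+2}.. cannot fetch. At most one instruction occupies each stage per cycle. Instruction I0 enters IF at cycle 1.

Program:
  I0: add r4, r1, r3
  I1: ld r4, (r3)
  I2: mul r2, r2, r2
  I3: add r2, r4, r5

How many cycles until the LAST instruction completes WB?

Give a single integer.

I0 add r4 <- r1,r3: IF@1 ID@2 stall=0 (-) EX@3 MEM@4 WB@5
I1 ld r4 <- r3: IF@2 ID@3 stall=0 (-) EX@4 MEM@5 WB@6
I2 mul r2 <- r2,r2: IF@3 ID@4 stall=0 (-) EX@5 MEM@6 WB@7
I3 add r2 <- r4,r5: IF@4 ID@5 stall=1 (RAW on I1.r4 (WB@6)) EX@7 MEM@8 WB@9

Answer: 9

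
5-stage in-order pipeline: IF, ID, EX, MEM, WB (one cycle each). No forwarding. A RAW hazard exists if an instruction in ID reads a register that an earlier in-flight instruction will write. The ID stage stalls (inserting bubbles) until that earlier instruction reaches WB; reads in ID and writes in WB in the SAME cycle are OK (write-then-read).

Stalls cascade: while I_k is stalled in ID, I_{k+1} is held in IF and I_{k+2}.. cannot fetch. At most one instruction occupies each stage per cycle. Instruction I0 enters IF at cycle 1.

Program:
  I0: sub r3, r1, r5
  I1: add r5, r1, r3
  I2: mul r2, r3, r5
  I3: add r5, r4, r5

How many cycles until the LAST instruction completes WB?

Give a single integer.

Answer: 12

Derivation:
I0 sub r3 <- r1,r5: IF@1 ID@2 stall=0 (-) EX@3 MEM@4 WB@5
I1 add r5 <- r1,r3: IF@2 ID@3 stall=2 (RAW on I0.r3 (WB@5)) EX@6 MEM@7 WB@8
I2 mul r2 <- r3,r5: IF@3 ID@6 stall=2 (RAW on I1.r5 (WB@8)) EX@9 MEM@10 WB@11
I3 add r5 <- r4,r5: IF@6 ID@9 stall=0 (-) EX@10 MEM@11 WB@12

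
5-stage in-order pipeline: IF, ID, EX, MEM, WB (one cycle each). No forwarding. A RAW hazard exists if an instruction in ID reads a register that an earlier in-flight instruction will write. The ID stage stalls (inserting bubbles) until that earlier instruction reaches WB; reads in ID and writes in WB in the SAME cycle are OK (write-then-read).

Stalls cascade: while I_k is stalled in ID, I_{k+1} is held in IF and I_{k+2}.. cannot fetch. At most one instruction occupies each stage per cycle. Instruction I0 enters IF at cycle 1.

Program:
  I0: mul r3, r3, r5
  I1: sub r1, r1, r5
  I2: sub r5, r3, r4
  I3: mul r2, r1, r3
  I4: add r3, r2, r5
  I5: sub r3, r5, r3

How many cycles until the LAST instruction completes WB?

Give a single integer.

Answer: 15

Derivation:
I0 mul r3 <- r3,r5: IF@1 ID@2 stall=0 (-) EX@3 MEM@4 WB@5
I1 sub r1 <- r1,r5: IF@2 ID@3 stall=0 (-) EX@4 MEM@5 WB@6
I2 sub r5 <- r3,r4: IF@3 ID@4 stall=1 (RAW on I0.r3 (WB@5)) EX@6 MEM@7 WB@8
I3 mul r2 <- r1,r3: IF@4 ID@6 stall=0 (-) EX@7 MEM@8 WB@9
I4 add r3 <- r2,r5: IF@6 ID@7 stall=2 (RAW on I3.r2 (WB@9)) EX@10 MEM@11 WB@12
I5 sub r3 <- r5,r3: IF@7 ID@10 stall=2 (RAW on I4.r3 (WB@12)) EX@13 MEM@14 WB@15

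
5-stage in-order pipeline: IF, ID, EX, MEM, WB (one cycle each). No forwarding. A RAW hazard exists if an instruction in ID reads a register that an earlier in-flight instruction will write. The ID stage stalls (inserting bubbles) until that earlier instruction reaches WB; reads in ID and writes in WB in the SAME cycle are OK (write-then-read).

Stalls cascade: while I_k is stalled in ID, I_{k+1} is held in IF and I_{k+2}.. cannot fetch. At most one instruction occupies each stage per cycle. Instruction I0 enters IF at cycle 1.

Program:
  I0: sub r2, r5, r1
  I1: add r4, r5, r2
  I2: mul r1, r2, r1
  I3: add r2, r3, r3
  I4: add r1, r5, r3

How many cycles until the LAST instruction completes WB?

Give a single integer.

I0 sub r2 <- r5,r1: IF@1 ID@2 stall=0 (-) EX@3 MEM@4 WB@5
I1 add r4 <- r5,r2: IF@2 ID@3 stall=2 (RAW on I0.r2 (WB@5)) EX@6 MEM@7 WB@8
I2 mul r1 <- r2,r1: IF@3 ID@6 stall=0 (-) EX@7 MEM@8 WB@9
I3 add r2 <- r3,r3: IF@6 ID@7 stall=0 (-) EX@8 MEM@9 WB@10
I4 add r1 <- r5,r3: IF@7 ID@8 stall=0 (-) EX@9 MEM@10 WB@11

Answer: 11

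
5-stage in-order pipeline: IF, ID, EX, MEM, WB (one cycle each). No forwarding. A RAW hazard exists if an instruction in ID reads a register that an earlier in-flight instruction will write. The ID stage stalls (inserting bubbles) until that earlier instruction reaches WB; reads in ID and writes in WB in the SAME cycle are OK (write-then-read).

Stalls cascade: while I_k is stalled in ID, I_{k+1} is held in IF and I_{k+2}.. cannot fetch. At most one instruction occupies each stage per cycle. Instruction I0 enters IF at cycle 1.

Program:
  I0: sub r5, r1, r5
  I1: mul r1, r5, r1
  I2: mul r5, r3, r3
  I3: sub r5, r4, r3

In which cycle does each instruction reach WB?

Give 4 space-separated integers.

Answer: 5 8 9 10

Derivation:
I0 sub r5 <- r1,r5: IF@1 ID@2 stall=0 (-) EX@3 MEM@4 WB@5
I1 mul r1 <- r5,r1: IF@2 ID@3 stall=2 (RAW on I0.r5 (WB@5)) EX@6 MEM@7 WB@8
I2 mul r5 <- r3,r3: IF@3 ID@6 stall=0 (-) EX@7 MEM@8 WB@9
I3 sub r5 <- r4,r3: IF@6 ID@7 stall=0 (-) EX@8 MEM@9 WB@10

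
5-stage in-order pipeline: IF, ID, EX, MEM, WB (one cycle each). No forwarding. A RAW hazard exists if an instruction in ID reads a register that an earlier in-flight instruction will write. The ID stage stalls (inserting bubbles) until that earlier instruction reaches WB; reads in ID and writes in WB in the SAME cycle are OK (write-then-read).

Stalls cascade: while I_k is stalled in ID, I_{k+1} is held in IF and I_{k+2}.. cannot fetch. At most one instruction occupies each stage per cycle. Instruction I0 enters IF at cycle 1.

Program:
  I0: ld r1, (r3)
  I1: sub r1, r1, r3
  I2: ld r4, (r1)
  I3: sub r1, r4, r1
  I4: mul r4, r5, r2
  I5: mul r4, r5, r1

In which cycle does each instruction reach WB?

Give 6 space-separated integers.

I0 ld r1 <- r3: IF@1 ID@2 stall=0 (-) EX@3 MEM@4 WB@5
I1 sub r1 <- r1,r3: IF@2 ID@3 stall=2 (RAW on I0.r1 (WB@5)) EX@6 MEM@7 WB@8
I2 ld r4 <- r1: IF@3 ID@6 stall=2 (RAW on I1.r1 (WB@8)) EX@9 MEM@10 WB@11
I3 sub r1 <- r4,r1: IF@6 ID@9 stall=2 (RAW on I2.r4 (WB@11)) EX@12 MEM@13 WB@14
I4 mul r4 <- r5,r2: IF@9 ID@12 stall=0 (-) EX@13 MEM@14 WB@15
I5 mul r4 <- r5,r1: IF@12 ID@13 stall=1 (RAW on I3.r1 (WB@14)) EX@15 MEM@16 WB@17

Answer: 5 8 11 14 15 17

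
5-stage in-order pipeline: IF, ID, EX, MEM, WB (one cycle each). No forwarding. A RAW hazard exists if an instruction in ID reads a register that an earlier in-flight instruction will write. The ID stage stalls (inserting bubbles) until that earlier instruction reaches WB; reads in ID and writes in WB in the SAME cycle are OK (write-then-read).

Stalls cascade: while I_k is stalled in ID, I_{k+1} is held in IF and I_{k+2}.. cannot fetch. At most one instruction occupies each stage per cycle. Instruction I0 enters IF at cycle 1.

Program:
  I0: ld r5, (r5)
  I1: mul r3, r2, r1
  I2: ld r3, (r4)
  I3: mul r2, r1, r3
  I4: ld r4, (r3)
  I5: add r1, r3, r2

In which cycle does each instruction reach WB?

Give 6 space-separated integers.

Answer: 5 6 7 10 11 13

Derivation:
I0 ld r5 <- r5: IF@1 ID@2 stall=0 (-) EX@3 MEM@4 WB@5
I1 mul r3 <- r2,r1: IF@2 ID@3 stall=0 (-) EX@4 MEM@5 WB@6
I2 ld r3 <- r4: IF@3 ID@4 stall=0 (-) EX@5 MEM@6 WB@7
I3 mul r2 <- r1,r3: IF@4 ID@5 stall=2 (RAW on I2.r3 (WB@7)) EX@8 MEM@9 WB@10
I4 ld r4 <- r3: IF@5 ID@8 stall=0 (-) EX@9 MEM@10 WB@11
I5 add r1 <- r3,r2: IF@8 ID@9 stall=1 (RAW on I3.r2 (WB@10)) EX@11 MEM@12 WB@13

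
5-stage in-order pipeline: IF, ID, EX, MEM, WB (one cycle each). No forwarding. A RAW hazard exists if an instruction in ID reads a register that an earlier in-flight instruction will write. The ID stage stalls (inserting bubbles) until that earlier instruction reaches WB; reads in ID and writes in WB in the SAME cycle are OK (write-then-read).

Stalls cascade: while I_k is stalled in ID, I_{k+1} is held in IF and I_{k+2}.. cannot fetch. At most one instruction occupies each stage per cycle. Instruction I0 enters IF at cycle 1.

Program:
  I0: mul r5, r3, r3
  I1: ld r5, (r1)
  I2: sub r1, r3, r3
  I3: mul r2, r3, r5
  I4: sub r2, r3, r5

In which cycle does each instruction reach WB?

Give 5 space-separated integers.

Answer: 5 6 7 9 10

Derivation:
I0 mul r5 <- r3,r3: IF@1 ID@2 stall=0 (-) EX@3 MEM@4 WB@5
I1 ld r5 <- r1: IF@2 ID@3 stall=0 (-) EX@4 MEM@5 WB@6
I2 sub r1 <- r3,r3: IF@3 ID@4 stall=0 (-) EX@5 MEM@6 WB@7
I3 mul r2 <- r3,r5: IF@4 ID@5 stall=1 (RAW on I1.r5 (WB@6)) EX@7 MEM@8 WB@9
I4 sub r2 <- r3,r5: IF@5 ID@7 stall=0 (-) EX@8 MEM@9 WB@10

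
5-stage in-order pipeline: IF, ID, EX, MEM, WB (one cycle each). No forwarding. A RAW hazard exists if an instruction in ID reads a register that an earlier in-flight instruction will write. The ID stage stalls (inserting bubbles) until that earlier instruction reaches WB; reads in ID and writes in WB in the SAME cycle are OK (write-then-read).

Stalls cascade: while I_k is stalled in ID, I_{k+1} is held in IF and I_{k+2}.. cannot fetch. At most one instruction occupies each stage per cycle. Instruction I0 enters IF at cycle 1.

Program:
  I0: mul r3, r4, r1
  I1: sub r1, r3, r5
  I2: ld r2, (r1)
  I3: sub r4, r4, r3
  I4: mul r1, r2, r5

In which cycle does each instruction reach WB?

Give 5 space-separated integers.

I0 mul r3 <- r4,r1: IF@1 ID@2 stall=0 (-) EX@3 MEM@4 WB@5
I1 sub r1 <- r3,r5: IF@2 ID@3 stall=2 (RAW on I0.r3 (WB@5)) EX@6 MEM@7 WB@8
I2 ld r2 <- r1: IF@3 ID@6 stall=2 (RAW on I1.r1 (WB@8)) EX@9 MEM@10 WB@11
I3 sub r4 <- r4,r3: IF@6 ID@9 stall=0 (-) EX@10 MEM@11 WB@12
I4 mul r1 <- r2,r5: IF@9 ID@10 stall=1 (RAW on I2.r2 (WB@11)) EX@12 MEM@13 WB@14

Answer: 5 8 11 12 14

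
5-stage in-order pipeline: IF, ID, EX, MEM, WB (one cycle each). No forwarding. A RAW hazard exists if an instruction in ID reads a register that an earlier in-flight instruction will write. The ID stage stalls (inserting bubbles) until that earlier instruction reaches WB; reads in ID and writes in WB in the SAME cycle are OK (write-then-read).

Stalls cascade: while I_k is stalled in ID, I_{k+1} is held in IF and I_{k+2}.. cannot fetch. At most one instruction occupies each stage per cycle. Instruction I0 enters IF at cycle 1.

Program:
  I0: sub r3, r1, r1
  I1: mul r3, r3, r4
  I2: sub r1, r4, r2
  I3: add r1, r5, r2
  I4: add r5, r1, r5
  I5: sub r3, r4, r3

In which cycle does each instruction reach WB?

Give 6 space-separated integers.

Answer: 5 8 9 10 13 14

Derivation:
I0 sub r3 <- r1,r1: IF@1 ID@2 stall=0 (-) EX@3 MEM@4 WB@5
I1 mul r3 <- r3,r4: IF@2 ID@3 stall=2 (RAW on I0.r3 (WB@5)) EX@6 MEM@7 WB@8
I2 sub r1 <- r4,r2: IF@3 ID@6 stall=0 (-) EX@7 MEM@8 WB@9
I3 add r1 <- r5,r2: IF@6 ID@7 stall=0 (-) EX@8 MEM@9 WB@10
I4 add r5 <- r1,r5: IF@7 ID@8 stall=2 (RAW on I3.r1 (WB@10)) EX@11 MEM@12 WB@13
I5 sub r3 <- r4,r3: IF@8 ID@11 stall=0 (-) EX@12 MEM@13 WB@14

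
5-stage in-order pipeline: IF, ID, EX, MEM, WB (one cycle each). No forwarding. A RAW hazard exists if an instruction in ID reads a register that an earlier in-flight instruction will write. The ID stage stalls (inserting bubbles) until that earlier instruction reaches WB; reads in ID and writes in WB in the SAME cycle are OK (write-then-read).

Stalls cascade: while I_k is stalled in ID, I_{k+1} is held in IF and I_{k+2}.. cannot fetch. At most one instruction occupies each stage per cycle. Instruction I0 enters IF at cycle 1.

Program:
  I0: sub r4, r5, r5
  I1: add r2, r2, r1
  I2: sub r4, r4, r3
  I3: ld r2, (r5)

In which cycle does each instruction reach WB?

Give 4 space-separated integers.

Answer: 5 6 8 9

Derivation:
I0 sub r4 <- r5,r5: IF@1 ID@2 stall=0 (-) EX@3 MEM@4 WB@5
I1 add r2 <- r2,r1: IF@2 ID@3 stall=0 (-) EX@4 MEM@5 WB@6
I2 sub r4 <- r4,r3: IF@3 ID@4 stall=1 (RAW on I0.r4 (WB@5)) EX@6 MEM@7 WB@8
I3 ld r2 <- r5: IF@4 ID@6 stall=0 (-) EX@7 MEM@8 WB@9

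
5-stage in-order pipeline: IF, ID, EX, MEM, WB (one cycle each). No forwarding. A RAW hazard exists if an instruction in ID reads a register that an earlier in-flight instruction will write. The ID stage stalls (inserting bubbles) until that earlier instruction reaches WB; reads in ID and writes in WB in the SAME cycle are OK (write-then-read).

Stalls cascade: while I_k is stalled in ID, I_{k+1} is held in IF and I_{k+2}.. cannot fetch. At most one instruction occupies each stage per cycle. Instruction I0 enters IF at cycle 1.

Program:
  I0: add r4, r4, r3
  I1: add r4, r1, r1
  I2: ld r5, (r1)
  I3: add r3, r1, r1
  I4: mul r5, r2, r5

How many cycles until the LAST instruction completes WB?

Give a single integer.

I0 add r4 <- r4,r3: IF@1 ID@2 stall=0 (-) EX@3 MEM@4 WB@5
I1 add r4 <- r1,r1: IF@2 ID@3 stall=0 (-) EX@4 MEM@5 WB@6
I2 ld r5 <- r1: IF@3 ID@4 stall=0 (-) EX@5 MEM@6 WB@7
I3 add r3 <- r1,r1: IF@4 ID@5 stall=0 (-) EX@6 MEM@7 WB@8
I4 mul r5 <- r2,r5: IF@5 ID@6 stall=1 (RAW on I2.r5 (WB@7)) EX@8 MEM@9 WB@10

Answer: 10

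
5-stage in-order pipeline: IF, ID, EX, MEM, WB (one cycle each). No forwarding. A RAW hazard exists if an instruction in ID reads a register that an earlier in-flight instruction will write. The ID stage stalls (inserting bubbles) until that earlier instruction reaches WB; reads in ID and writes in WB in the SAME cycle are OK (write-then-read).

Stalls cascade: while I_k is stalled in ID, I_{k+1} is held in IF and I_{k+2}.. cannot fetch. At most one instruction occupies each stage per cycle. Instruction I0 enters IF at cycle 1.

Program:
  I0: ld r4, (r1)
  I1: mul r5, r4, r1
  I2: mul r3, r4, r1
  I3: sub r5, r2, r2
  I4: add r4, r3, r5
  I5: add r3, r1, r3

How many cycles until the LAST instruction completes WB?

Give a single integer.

Answer: 14

Derivation:
I0 ld r4 <- r1: IF@1 ID@2 stall=0 (-) EX@3 MEM@4 WB@5
I1 mul r5 <- r4,r1: IF@2 ID@3 stall=2 (RAW on I0.r4 (WB@5)) EX@6 MEM@7 WB@8
I2 mul r3 <- r4,r1: IF@3 ID@6 stall=0 (-) EX@7 MEM@8 WB@9
I3 sub r5 <- r2,r2: IF@6 ID@7 stall=0 (-) EX@8 MEM@9 WB@10
I4 add r4 <- r3,r5: IF@7 ID@8 stall=2 (RAW on I3.r5 (WB@10)) EX@11 MEM@12 WB@13
I5 add r3 <- r1,r3: IF@8 ID@11 stall=0 (-) EX@12 MEM@13 WB@14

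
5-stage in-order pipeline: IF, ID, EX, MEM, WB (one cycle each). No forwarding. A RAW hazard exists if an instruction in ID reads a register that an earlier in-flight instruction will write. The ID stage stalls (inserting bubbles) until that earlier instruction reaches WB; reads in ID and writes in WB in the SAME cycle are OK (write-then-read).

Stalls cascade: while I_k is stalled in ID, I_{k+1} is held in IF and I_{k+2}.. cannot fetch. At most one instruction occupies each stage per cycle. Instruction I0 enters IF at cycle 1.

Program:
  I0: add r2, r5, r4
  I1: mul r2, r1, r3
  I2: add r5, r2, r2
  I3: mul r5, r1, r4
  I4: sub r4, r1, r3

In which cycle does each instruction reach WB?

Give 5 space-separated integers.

Answer: 5 6 9 10 11

Derivation:
I0 add r2 <- r5,r4: IF@1 ID@2 stall=0 (-) EX@3 MEM@4 WB@5
I1 mul r2 <- r1,r3: IF@2 ID@3 stall=0 (-) EX@4 MEM@5 WB@6
I2 add r5 <- r2,r2: IF@3 ID@4 stall=2 (RAW on I1.r2 (WB@6)) EX@7 MEM@8 WB@9
I3 mul r5 <- r1,r4: IF@4 ID@7 stall=0 (-) EX@8 MEM@9 WB@10
I4 sub r4 <- r1,r3: IF@7 ID@8 stall=0 (-) EX@9 MEM@10 WB@11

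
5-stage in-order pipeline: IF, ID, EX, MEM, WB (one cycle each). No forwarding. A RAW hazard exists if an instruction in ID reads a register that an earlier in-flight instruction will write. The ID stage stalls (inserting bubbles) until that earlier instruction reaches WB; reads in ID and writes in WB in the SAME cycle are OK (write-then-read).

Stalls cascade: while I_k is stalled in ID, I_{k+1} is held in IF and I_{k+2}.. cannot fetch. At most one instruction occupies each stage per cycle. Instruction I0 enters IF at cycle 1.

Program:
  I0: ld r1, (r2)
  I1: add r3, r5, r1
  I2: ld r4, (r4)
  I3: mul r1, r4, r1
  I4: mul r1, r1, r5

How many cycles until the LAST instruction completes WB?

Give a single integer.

I0 ld r1 <- r2: IF@1 ID@2 stall=0 (-) EX@3 MEM@4 WB@5
I1 add r3 <- r5,r1: IF@2 ID@3 stall=2 (RAW on I0.r1 (WB@5)) EX@6 MEM@7 WB@8
I2 ld r4 <- r4: IF@3 ID@6 stall=0 (-) EX@7 MEM@8 WB@9
I3 mul r1 <- r4,r1: IF@6 ID@7 stall=2 (RAW on I2.r4 (WB@9)) EX@10 MEM@11 WB@12
I4 mul r1 <- r1,r5: IF@7 ID@10 stall=2 (RAW on I3.r1 (WB@12)) EX@13 MEM@14 WB@15

Answer: 15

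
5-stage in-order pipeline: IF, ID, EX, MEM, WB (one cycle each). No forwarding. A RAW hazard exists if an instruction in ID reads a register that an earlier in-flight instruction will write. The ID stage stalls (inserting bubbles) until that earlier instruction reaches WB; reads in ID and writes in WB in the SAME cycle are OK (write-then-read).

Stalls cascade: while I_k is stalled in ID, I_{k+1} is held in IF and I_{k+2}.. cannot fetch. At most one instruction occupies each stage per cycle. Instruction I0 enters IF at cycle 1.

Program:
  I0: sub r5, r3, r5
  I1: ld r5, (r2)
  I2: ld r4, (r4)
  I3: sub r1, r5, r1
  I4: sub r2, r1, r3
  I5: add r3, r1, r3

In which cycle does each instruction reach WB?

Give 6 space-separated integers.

I0 sub r5 <- r3,r5: IF@1 ID@2 stall=0 (-) EX@3 MEM@4 WB@5
I1 ld r5 <- r2: IF@2 ID@3 stall=0 (-) EX@4 MEM@5 WB@6
I2 ld r4 <- r4: IF@3 ID@4 stall=0 (-) EX@5 MEM@6 WB@7
I3 sub r1 <- r5,r1: IF@4 ID@5 stall=1 (RAW on I1.r5 (WB@6)) EX@7 MEM@8 WB@9
I4 sub r2 <- r1,r3: IF@5 ID@7 stall=2 (RAW on I3.r1 (WB@9)) EX@10 MEM@11 WB@12
I5 add r3 <- r1,r3: IF@7 ID@10 stall=0 (-) EX@11 MEM@12 WB@13

Answer: 5 6 7 9 12 13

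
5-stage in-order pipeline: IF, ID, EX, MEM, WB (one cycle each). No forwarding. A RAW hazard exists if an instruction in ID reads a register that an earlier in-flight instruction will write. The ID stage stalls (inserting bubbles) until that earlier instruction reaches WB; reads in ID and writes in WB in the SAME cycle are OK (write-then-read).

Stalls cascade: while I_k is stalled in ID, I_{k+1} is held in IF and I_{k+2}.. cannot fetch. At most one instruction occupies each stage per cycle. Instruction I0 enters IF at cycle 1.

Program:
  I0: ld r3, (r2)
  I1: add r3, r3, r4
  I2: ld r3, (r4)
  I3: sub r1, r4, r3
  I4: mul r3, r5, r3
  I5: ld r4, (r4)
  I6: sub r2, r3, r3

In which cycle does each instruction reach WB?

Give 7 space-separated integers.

Answer: 5 8 9 12 13 14 16

Derivation:
I0 ld r3 <- r2: IF@1 ID@2 stall=0 (-) EX@3 MEM@4 WB@5
I1 add r3 <- r3,r4: IF@2 ID@3 stall=2 (RAW on I0.r3 (WB@5)) EX@6 MEM@7 WB@8
I2 ld r3 <- r4: IF@3 ID@6 stall=0 (-) EX@7 MEM@8 WB@9
I3 sub r1 <- r4,r3: IF@6 ID@7 stall=2 (RAW on I2.r3 (WB@9)) EX@10 MEM@11 WB@12
I4 mul r3 <- r5,r3: IF@7 ID@10 stall=0 (-) EX@11 MEM@12 WB@13
I5 ld r4 <- r4: IF@10 ID@11 stall=0 (-) EX@12 MEM@13 WB@14
I6 sub r2 <- r3,r3: IF@11 ID@12 stall=1 (RAW on I4.r3 (WB@13)) EX@14 MEM@15 WB@16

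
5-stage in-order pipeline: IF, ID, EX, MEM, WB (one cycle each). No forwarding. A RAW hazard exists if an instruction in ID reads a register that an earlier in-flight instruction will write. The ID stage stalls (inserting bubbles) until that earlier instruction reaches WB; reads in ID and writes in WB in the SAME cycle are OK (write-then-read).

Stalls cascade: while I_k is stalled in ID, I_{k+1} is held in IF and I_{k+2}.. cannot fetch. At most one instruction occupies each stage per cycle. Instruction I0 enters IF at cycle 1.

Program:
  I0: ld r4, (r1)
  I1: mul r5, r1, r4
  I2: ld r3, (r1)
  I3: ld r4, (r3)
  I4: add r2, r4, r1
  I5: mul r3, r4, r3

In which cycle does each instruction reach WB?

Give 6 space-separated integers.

Answer: 5 8 9 12 15 16

Derivation:
I0 ld r4 <- r1: IF@1 ID@2 stall=0 (-) EX@3 MEM@4 WB@5
I1 mul r5 <- r1,r4: IF@2 ID@3 stall=2 (RAW on I0.r4 (WB@5)) EX@6 MEM@7 WB@8
I2 ld r3 <- r1: IF@3 ID@6 stall=0 (-) EX@7 MEM@8 WB@9
I3 ld r4 <- r3: IF@6 ID@7 stall=2 (RAW on I2.r3 (WB@9)) EX@10 MEM@11 WB@12
I4 add r2 <- r4,r1: IF@7 ID@10 stall=2 (RAW on I3.r4 (WB@12)) EX@13 MEM@14 WB@15
I5 mul r3 <- r4,r3: IF@10 ID@13 stall=0 (-) EX@14 MEM@15 WB@16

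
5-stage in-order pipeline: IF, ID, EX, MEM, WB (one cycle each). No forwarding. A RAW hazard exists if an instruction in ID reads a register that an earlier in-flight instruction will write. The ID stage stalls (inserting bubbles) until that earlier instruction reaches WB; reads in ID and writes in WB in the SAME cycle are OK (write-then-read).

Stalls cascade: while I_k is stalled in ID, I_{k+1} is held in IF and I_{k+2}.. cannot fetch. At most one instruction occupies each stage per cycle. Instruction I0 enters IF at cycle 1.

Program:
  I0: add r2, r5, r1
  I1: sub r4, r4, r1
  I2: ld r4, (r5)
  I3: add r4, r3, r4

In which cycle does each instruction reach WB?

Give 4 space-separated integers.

I0 add r2 <- r5,r1: IF@1 ID@2 stall=0 (-) EX@3 MEM@4 WB@5
I1 sub r4 <- r4,r1: IF@2 ID@3 stall=0 (-) EX@4 MEM@5 WB@6
I2 ld r4 <- r5: IF@3 ID@4 stall=0 (-) EX@5 MEM@6 WB@7
I3 add r4 <- r3,r4: IF@4 ID@5 stall=2 (RAW on I2.r4 (WB@7)) EX@8 MEM@9 WB@10

Answer: 5 6 7 10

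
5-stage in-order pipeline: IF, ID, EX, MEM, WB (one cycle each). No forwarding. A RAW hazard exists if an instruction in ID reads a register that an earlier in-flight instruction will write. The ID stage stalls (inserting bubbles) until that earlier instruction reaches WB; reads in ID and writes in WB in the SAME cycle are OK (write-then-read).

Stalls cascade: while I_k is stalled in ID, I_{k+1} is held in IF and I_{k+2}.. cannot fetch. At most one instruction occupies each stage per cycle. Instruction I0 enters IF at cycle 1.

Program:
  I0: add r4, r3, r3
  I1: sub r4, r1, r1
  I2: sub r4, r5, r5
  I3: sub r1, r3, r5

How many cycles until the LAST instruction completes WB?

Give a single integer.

Answer: 8

Derivation:
I0 add r4 <- r3,r3: IF@1 ID@2 stall=0 (-) EX@3 MEM@4 WB@5
I1 sub r4 <- r1,r1: IF@2 ID@3 stall=0 (-) EX@4 MEM@5 WB@6
I2 sub r4 <- r5,r5: IF@3 ID@4 stall=0 (-) EX@5 MEM@6 WB@7
I3 sub r1 <- r3,r5: IF@4 ID@5 stall=0 (-) EX@6 MEM@7 WB@8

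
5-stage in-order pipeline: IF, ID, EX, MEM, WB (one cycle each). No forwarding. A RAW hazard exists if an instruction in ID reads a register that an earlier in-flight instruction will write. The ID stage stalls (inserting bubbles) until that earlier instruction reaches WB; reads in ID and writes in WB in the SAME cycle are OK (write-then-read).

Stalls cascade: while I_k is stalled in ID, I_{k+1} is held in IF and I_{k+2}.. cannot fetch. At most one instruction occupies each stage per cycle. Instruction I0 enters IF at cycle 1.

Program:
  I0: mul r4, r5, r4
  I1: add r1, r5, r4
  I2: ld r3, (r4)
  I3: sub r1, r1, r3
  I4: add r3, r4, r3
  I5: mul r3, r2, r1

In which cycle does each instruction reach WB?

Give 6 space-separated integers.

Answer: 5 8 9 12 13 15

Derivation:
I0 mul r4 <- r5,r4: IF@1 ID@2 stall=0 (-) EX@3 MEM@4 WB@5
I1 add r1 <- r5,r4: IF@2 ID@3 stall=2 (RAW on I0.r4 (WB@5)) EX@6 MEM@7 WB@8
I2 ld r3 <- r4: IF@3 ID@6 stall=0 (-) EX@7 MEM@8 WB@9
I3 sub r1 <- r1,r3: IF@6 ID@7 stall=2 (RAW on I2.r3 (WB@9)) EX@10 MEM@11 WB@12
I4 add r3 <- r4,r3: IF@7 ID@10 stall=0 (-) EX@11 MEM@12 WB@13
I5 mul r3 <- r2,r1: IF@10 ID@11 stall=1 (RAW on I3.r1 (WB@12)) EX@13 MEM@14 WB@15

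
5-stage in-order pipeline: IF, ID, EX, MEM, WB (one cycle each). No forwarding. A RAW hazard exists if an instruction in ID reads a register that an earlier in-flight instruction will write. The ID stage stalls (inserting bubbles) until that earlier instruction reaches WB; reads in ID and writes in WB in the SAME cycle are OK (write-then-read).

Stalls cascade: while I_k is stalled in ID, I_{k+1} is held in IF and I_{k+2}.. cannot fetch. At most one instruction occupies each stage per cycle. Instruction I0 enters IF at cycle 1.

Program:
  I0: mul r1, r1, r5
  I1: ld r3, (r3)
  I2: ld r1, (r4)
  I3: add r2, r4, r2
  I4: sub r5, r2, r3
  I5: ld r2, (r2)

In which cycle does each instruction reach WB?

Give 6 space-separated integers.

I0 mul r1 <- r1,r5: IF@1 ID@2 stall=0 (-) EX@3 MEM@4 WB@5
I1 ld r3 <- r3: IF@2 ID@3 stall=0 (-) EX@4 MEM@5 WB@6
I2 ld r1 <- r4: IF@3 ID@4 stall=0 (-) EX@5 MEM@6 WB@7
I3 add r2 <- r4,r2: IF@4 ID@5 stall=0 (-) EX@6 MEM@7 WB@8
I4 sub r5 <- r2,r3: IF@5 ID@6 stall=2 (RAW on I3.r2 (WB@8)) EX@9 MEM@10 WB@11
I5 ld r2 <- r2: IF@6 ID@9 stall=0 (-) EX@10 MEM@11 WB@12

Answer: 5 6 7 8 11 12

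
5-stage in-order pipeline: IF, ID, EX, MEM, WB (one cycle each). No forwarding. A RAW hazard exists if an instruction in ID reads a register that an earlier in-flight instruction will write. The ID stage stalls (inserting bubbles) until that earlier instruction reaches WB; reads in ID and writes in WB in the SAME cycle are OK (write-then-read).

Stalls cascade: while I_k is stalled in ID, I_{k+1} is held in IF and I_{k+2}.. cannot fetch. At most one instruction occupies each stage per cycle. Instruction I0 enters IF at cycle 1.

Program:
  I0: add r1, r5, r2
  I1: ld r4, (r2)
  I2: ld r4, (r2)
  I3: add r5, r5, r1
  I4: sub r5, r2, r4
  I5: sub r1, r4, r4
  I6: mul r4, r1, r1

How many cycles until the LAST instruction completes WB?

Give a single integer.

I0 add r1 <- r5,r2: IF@1 ID@2 stall=0 (-) EX@3 MEM@4 WB@5
I1 ld r4 <- r2: IF@2 ID@3 stall=0 (-) EX@4 MEM@5 WB@6
I2 ld r4 <- r2: IF@3 ID@4 stall=0 (-) EX@5 MEM@6 WB@7
I3 add r5 <- r5,r1: IF@4 ID@5 stall=0 (-) EX@6 MEM@7 WB@8
I4 sub r5 <- r2,r4: IF@5 ID@6 stall=1 (RAW on I2.r4 (WB@7)) EX@8 MEM@9 WB@10
I5 sub r1 <- r4,r4: IF@6 ID@8 stall=0 (-) EX@9 MEM@10 WB@11
I6 mul r4 <- r1,r1: IF@8 ID@9 stall=2 (RAW on I5.r1 (WB@11)) EX@12 MEM@13 WB@14

Answer: 14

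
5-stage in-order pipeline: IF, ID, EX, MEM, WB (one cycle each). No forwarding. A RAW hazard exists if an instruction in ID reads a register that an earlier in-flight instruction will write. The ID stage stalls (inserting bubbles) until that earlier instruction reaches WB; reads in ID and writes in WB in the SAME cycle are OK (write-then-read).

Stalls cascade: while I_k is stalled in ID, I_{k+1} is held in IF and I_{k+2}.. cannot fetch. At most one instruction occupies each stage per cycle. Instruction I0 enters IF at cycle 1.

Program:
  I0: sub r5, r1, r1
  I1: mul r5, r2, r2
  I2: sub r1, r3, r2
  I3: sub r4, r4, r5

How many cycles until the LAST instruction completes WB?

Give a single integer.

I0 sub r5 <- r1,r1: IF@1 ID@2 stall=0 (-) EX@3 MEM@4 WB@5
I1 mul r5 <- r2,r2: IF@2 ID@3 stall=0 (-) EX@4 MEM@5 WB@6
I2 sub r1 <- r3,r2: IF@3 ID@4 stall=0 (-) EX@5 MEM@6 WB@7
I3 sub r4 <- r4,r5: IF@4 ID@5 stall=1 (RAW on I1.r5 (WB@6)) EX@7 MEM@8 WB@9

Answer: 9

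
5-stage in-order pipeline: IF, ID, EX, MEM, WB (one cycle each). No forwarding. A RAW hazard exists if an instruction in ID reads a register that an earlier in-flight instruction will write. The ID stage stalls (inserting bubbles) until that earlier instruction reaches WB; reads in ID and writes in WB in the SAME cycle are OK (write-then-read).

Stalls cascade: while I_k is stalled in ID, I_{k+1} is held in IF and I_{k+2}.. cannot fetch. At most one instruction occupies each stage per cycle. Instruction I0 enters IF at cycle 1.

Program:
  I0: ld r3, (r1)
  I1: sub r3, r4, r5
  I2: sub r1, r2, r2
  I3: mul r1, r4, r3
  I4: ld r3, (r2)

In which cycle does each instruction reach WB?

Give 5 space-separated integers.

I0 ld r3 <- r1: IF@1 ID@2 stall=0 (-) EX@3 MEM@4 WB@5
I1 sub r3 <- r4,r5: IF@2 ID@3 stall=0 (-) EX@4 MEM@5 WB@6
I2 sub r1 <- r2,r2: IF@3 ID@4 stall=0 (-) EX@5 MEM@6 WB@7
I3 mul r1 <- r4,r3: IF@4 ID@5 stall=1 (RAW on I1.r3 (WB@6)) EX@7 MEM@8 WB@9
I4 ld r3 <- r2: IF@5 ID@7 stall=0 (-) EX@8 MEM@9 WB@10

Answer: 5 6 7 9 10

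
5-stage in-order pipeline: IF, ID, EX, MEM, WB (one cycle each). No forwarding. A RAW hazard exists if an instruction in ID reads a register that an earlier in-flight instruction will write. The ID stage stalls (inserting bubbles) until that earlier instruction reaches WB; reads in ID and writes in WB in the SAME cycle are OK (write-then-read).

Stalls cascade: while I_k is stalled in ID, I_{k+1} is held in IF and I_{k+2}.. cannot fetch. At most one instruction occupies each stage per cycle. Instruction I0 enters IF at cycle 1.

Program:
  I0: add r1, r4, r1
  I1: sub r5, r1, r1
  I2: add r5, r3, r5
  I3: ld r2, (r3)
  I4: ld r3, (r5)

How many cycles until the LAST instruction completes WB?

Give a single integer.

I0 add r1 <- r4,r1: IF@1 ID@2 stall=0 (-) EX@3 MEM@4 WB@5
I1 sub r5 <- r1,r1: IF@2 ID@3 stall=2 (RAW on I0.r1 (WB@5)) EX@6 MEM@7 WB@8
I2 add r5 <- r3,r5: IF@3 ID@6 stall=2 (RAW on I1.r5 (WB@8)) EX@9 MEM@10 WB@11
I3 ld r2 <- r3: IF@6 ID@9 stall=0 (-) EX@10 MEM@11 WB@12
I4 ld r3 <- r5: IF@9 ID@10 stall=1 (RAW on I2.r5 (WB@11)) EX@12 MEM@13 WB@14

Answer: 14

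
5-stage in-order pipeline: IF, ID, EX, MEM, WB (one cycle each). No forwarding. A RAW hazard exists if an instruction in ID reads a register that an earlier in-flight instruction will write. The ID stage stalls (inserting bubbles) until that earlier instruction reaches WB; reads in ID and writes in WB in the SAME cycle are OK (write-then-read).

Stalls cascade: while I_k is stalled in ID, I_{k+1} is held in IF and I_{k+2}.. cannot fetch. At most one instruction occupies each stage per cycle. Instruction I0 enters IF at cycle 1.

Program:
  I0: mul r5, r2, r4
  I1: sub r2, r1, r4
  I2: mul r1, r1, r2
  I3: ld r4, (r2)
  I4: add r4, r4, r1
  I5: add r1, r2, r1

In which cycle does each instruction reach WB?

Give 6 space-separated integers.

I0 mul r5 <- r2,r4: IF@1 ID@2 stall=0 (-) EX@3 MEM@4 WB@5
I1 sub r2 <- r1,r4: IF@2 ID@3 stall=0 (-) EX@4 MEM@5 WB@6
I2 mul r1 <- r1,r2: IF@3 ID@4 stall=2 (RAW on I1.r2 (WB@6)) EX@7 MEM@8 WB@9
I3 ld r4 <- r2: IF@4 ID@7 stall=0 (-) EX@8 MEM@9 WB@10
I4 add r4 <- r4,r1: IF@7 ID@8 stall=2 (RAW on I3.r4 (WB@10)) EX@11 MEM@12 WB@13
I5 add r1 <- r2,r1: IF@8 ID@11 stall=0 (-) EX@12 MEM@13 WB@14

Answer: 5 6 9 10 13 14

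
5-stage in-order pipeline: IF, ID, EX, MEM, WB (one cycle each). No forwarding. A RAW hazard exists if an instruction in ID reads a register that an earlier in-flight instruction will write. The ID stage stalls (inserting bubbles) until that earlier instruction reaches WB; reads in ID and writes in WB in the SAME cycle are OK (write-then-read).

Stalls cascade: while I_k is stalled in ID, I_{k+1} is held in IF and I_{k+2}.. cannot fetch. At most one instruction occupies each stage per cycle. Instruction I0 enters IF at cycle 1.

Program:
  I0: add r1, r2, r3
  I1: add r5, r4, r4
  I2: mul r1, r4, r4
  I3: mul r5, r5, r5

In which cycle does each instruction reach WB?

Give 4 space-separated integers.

Answer: 5 6 7 9

Derivation:
I0 add r1 <- r2,r3: IF@1 ID@2 stall=0 (-) EX@3 MEM@4 WB@5
I1 add r5 <- r4,r4: IF@2 ID@3 stall=0 (-) EX@4 MEM@5 WB@6
I2 mul r1 <- r4,r4: IF@3 ID@4 stall=0 (-) EX@5 MEM@6 WB@7
I3 mul r5 <- r5,r5: IF@4 ID@5 stall=1 (RAW on I1.r5 (WB@6)) EX@7 MEM@8 WB@9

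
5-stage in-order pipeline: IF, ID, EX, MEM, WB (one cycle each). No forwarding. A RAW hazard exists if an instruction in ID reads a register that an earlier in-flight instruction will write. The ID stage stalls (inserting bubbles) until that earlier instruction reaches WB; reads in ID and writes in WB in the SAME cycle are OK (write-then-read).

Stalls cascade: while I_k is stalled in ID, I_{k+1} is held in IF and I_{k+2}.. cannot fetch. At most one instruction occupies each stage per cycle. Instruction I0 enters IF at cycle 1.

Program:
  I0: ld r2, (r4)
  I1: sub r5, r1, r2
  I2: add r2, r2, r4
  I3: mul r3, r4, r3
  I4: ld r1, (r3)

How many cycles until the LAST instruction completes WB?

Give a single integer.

Answer: 13

Derivation:
I0 ld r2 <- r4: IF@1 ID@2 stall=0 (-) EX@3 MEM@4 WB@5
I1 sub r5 <- r1,r2: IF@2 ID@3 stall=2 (RAW on I0.r2 (WB@5)) EX@6 MEM@7 WB@8
I2 add r2 <- r2,r4: IF@3 ID@6 stall=0 (-) EX@7 MEM@8 WB@9
I3 mul r3 <- r4,r3: IF@6 ID@7 stall=0 (-) EX@8 MEM@9 WB@10
I4 ld r1 <- r3: IF@7 ID@8 stall=2 (RAW on I3.r3 (WB@10)) EX@11 MEM@12 WB@13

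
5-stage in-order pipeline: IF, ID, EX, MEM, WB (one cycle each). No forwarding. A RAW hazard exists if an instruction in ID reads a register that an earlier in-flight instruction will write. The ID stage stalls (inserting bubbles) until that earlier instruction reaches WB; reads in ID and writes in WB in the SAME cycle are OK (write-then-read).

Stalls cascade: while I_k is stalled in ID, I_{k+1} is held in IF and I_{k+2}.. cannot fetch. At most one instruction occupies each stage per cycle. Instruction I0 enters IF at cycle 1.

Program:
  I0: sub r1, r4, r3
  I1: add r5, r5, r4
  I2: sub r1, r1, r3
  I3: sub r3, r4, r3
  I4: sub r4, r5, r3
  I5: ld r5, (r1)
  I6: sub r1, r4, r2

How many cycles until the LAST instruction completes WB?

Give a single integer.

I0 sub r1 <- r4,r3: IF@1 ID@2 stall=0 (-) EX@3 MEM@4 WB@5
I1 add r5 <- r5,r4: IF@2 ID@3 stall=0 (-) EX@4 MEM@5 WB@6
I2 sub r1 <- r1,r3: IF@3 ID@4 stall=1 (RAW on I0.r1 (WB@5)) EX@6 MEM@7 WB@8
I3 sub r3 <- r4,r3: IF@4 ID@6 stall=0 (-) EX@7 MEM@8 WB@9
I4 sub r4 <- r5,r3: IF@6 ID@7 stall=2 (RAW on I3.r3 (WB@9)) EX@10 MEM@11 WB@12
I5 ld r5 <- r1: IF@7 ID@10 stall=0 (-) EX@11 MEM@12 WB@13
I6 sub r1 <- r4,r2: IF@10 ID@11 stall=1 (RAW on I4.r4 (WB@12)) EX@13 MEM@14 WB@15

Answer: 15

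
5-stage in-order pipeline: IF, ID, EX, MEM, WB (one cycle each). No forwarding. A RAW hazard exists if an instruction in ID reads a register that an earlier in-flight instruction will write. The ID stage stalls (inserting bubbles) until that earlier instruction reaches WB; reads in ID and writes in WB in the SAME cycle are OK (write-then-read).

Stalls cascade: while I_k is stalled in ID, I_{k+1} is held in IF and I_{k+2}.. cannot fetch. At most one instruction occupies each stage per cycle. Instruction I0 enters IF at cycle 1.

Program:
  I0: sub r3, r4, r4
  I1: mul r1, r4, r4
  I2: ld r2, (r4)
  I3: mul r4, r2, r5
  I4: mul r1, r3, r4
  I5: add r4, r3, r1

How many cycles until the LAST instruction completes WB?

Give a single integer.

I0 sub r3 <- r4,r4: IF@1 ID@2 stall=0 (-) EX@3 MEM@4 WB@5
I1 mul r1 <- r4,r4: IF@2 ID@3 stall=0 (-) EX@4 MEM@5 WB@6
I2 ld r2 <- r4: IF@3 ID@4 stall=0 (-) EX@5 MEM@6 WB@7
I3 mul r4 <- r2,r5: IF@4 ID@5 stall=2 (RAW on I2.r2 (WB@7)) EX@8 MEM@9 WB@10
I4 mul r1 <- r3,r4: IF@5 ID@8 stall=2 (RAW on I3.r4 (WB@10)) EX@11 MEM@12 WB@13
I5 add r4 <- r3,r1: IF@8 ID@11 stall=2 (RAW on I4.r1 (WB@13)) EX@14 MEM@15 WB@16

Answer: 16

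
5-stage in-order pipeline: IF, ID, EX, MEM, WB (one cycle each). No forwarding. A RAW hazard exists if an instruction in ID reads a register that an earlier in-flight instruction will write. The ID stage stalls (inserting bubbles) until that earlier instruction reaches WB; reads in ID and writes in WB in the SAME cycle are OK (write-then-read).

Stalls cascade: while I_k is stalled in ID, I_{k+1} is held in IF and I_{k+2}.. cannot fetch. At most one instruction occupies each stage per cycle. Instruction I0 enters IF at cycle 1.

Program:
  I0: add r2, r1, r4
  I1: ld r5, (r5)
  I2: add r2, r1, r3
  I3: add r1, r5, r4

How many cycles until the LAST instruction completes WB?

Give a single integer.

Answer: 9

Derivation:
I0 add r2 <- r1,r4: IF@1 ID@2 stall=0 (-) EX@3 MEM@4 WB@5
I1 ld r5 <- r5: IF@2 ID@3 stall=0 (-) EX@4 MEM@5 WB@6
I2 add r2 <- r1,r3: IF@3 ID@4 stall=0 (-) EX@5 MEM@6 WB@7
I3 add r1 <- r5,r4: IF@4 ID@5 stall=1 (RAW on I1.r5 (WB@6)) EX@7 MEM@8 WB@9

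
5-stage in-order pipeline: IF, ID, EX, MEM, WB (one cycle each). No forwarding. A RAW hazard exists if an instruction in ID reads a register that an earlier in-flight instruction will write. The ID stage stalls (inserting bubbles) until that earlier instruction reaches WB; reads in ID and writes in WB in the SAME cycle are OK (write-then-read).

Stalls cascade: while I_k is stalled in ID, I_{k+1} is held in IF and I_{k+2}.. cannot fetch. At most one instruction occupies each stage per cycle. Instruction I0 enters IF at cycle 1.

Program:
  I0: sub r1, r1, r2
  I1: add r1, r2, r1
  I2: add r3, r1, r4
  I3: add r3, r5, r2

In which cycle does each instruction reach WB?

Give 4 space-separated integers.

I0 sub r1 <- r1,r2: IF@1 ID@2 stall=0 (-) EX@3 MEM@4 WB@5
I1 add r1 <- r2,r1: IF@2 ID@3 stall=2 (RAW on I0.r1 (WB@5)) EX@6 MEM@7 WB@8
I2 add r3 <- r1,r4: IF@3 ID@6 stall=2 (RAW on I1.r1 (WB@8)) EX@9 MEM@10 WB@11
I3 add r3 <- r5,r2: IF@6 ID@9 stall=0 (-) EX@10 MEM@11 WB@12

Answer: 5 8 11 12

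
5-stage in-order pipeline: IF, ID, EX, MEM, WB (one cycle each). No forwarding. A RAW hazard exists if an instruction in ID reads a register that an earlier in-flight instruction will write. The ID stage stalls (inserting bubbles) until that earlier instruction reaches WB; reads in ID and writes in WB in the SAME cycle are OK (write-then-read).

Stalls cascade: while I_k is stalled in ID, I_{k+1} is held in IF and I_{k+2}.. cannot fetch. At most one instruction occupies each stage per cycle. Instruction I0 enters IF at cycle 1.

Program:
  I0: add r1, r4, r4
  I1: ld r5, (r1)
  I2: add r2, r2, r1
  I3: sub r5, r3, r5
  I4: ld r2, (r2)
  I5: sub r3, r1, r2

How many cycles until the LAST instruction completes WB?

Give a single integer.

I0 add r1 <- r4,r4: IF@1 ID@2 stall=0 (-) EX@3 MEM@4 WB@5
I1 ld r5 <- r1: IF@2 ID@3 stall=2 (RAW on I0.r1 (WB@5)) EX@6 MEM@7 WB@8
I2 add r2 <- r2,r1: IF@3 ID@6 stall=0 (-) EX@7 MEM@8 WB@9
I3 sub r5 <- r3,r5: IF@6 ID@7 stall=1 (RAW on I1.r5 (WB@8)) EX@9 MEM@10 WB@11
I4 ld r2 <- r2: IF@7 ID@9 stall=0 (-) EX@10 MEM@11 WB@12
I5 sub r3 <- r1,r2: IF@9 ID@10 stall=2 (RAW on I4.r2 (WB@12)) EX@13 MEM@14 WB@15

Answer: 15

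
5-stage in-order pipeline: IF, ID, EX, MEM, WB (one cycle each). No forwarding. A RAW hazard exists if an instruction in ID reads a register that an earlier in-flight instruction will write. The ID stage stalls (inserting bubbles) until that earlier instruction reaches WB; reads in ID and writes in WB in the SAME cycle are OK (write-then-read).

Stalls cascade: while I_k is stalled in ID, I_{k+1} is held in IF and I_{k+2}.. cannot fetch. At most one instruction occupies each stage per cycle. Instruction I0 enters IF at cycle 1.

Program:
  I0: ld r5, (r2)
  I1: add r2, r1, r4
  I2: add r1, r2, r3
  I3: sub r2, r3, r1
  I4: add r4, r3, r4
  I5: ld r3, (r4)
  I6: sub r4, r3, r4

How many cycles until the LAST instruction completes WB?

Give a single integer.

Answer: 19

Derivation:
I0 ld r5 <- r2: IF@1 ID@2 stall=0 (-) EX@3 MEM@4 WB@5
I1 add r2 <- r1,r4: IF@2 ID@3 stall=0 (-) EX@4 MEM@5 WB@6
I2 add r1 <- r2,r3: IF@3 ID@4 stall=2 (RAW on I1.r2 (WB@6)) EX@7 MEM@8 WB@9
I3 sub r2 <- r3,r1: IF@4 ID@7 stall=2 (RAW on I2.r1 (WB@9)) EX@10 MEM@11 WB@12
I4 add r4 <- r3,r4: IF@7 ID@10 stall=0 (-) EX@11 MEM@12 WB@13
I5 ld r3 <- r4: IF@10 ID@11 stall=2 (RAW on I4.r4 (WB@13)) EX@14 MEM@15 WB@16
I6 sub r4 <- r3,r4: IF@11 ID@14 stall=2 (RAW on I5.r3 (WB@16)) EX@17 MEM@18 WB@19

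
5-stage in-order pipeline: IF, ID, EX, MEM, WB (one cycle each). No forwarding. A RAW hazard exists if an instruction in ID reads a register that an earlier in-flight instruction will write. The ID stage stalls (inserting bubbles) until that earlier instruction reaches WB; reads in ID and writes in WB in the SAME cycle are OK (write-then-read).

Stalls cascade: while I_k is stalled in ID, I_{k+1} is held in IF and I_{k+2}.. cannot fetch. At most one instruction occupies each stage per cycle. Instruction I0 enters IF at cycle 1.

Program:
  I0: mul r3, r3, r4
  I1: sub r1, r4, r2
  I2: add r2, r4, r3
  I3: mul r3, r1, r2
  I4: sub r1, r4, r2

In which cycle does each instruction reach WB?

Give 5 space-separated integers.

Answer: 5 6 8 11 12

Derivation:
I0 mul r3 <- r3,r4: IF@1 ID@2 stall=0 (-) EX@3 MEM@4 WB@5
I1 sub r1 <- r4,r2: IF@2 ID@3 stall=0 (-) EX@4 MEM@5 WB@6
I2 add r2 <- r4,r3: IF@3 ID@4 stall=1 (RAW on I0.r3 (WB@5)) EX@6 MEM@7 WB@8
I3 mul r3 <- r1,r2: IF@4 ID@6 stall=2 (RAW on I2.r2 (WB@8)) EX@9 MEM@10 WB@11
I4 sub r1 <- r4,r2: IF@6 ID@9 stall=0 (-) EX@10 MEM@11 WB@12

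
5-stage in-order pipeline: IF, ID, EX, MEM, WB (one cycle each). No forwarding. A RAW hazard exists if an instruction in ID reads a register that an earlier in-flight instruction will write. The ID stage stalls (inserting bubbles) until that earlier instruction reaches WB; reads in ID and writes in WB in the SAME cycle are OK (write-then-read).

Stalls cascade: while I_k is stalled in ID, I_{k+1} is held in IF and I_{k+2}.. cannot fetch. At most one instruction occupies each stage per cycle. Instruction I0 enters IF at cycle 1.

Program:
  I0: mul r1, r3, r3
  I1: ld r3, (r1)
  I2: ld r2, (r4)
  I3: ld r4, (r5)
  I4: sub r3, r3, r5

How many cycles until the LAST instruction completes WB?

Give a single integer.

Answer: 11

Derivation:
I0 mul r1 <- r3,r3: IF@1 ID@2 stall=0 (-) EX@3 MEM@4 WB@5
I1 ld r3 <- r1: IF@2 ID@3 stall=2 (RAW on I0.r1 (WB@5)) EX@6 MEM@7 WB@8
I2 ld r2 <- r4: IF@3 ID@6 stall=0 (-) EX@7 MEM@8 WB@9
I3 ld r4 <- r5: IF@6 ID@7 stall=0 (-) EX@8 MEM@9 WB@10
I4 sub r3 <- r3,r5: IF@7 ID@8 stall=0 (-) EX@9 MEM@10 WB@11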